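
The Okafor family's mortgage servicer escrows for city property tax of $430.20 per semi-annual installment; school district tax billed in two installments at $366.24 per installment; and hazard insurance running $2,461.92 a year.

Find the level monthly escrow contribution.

$337.90

City property tax — $430.20 × 2 = $860.40 annually
School district tax — $366.24 × 2 = $732.48 annually
Hazard insurance — $2,461.92 annually
Total per year = $860.40 + $732.48 + $2,461.92 = $4,054.80
Per month = $4,054.80 / 12 = $337.90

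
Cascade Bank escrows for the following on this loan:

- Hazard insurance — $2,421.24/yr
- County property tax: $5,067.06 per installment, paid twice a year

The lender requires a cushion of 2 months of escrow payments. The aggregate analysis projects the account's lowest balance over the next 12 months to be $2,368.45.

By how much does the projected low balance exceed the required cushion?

$275.89

Hazard insurance: $2,421.24
County property tax: $5,067.06 × 2 = $10,134.12
Total annual escrow = $2,421.24 + $10,134.12 = $12,555.36
Base monthly escrow = $12,555.36 / 12 = $1,046.28
Required cushion = 2 × $1,046.28 = $2,092.56
Surplus = $2,368.45 − $2,092.56 = $275.89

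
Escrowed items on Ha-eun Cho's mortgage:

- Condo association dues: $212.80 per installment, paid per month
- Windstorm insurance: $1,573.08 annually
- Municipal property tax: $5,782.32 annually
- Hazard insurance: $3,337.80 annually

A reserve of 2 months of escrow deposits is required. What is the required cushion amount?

$2,207.80

Condo association dues — $212.80 × 12 = $2,553.60 per year
Windstorm insurance — $1,573.08 per year
Municipal property tax — $5,782.32 per year
Hazard insurance — $3,337.80 per year
Yearly total = $13,246.80
Monthly escrow = $13,246.80 / 12 = $1,103.90
Required cushion = 2 × $1,103.90 = $2,207.80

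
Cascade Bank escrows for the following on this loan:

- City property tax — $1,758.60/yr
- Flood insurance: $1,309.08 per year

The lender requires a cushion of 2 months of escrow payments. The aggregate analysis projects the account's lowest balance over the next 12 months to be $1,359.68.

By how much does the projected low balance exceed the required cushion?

City property tax = $1,758.60/yr
Flood insurance = $1,309.08/yr
Combined annual = $3,067.68
Monthly = $3,067.68 ÷ 12 = $255.64
Required reserve = 2 × $255.64 = $511.28
Excess over cushion: $1,359.68 − $511.28 = $848.40

$848.40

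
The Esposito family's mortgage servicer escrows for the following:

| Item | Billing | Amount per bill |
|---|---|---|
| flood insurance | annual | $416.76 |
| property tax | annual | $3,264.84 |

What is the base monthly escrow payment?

Flood insurance = $416.76
Property tax = $3,264.84
Total annual escrow = $416.76 + $3,264.84 = $3,681.60
Monthly escrow = $3,681.60 / 12 = $306.80

$306.80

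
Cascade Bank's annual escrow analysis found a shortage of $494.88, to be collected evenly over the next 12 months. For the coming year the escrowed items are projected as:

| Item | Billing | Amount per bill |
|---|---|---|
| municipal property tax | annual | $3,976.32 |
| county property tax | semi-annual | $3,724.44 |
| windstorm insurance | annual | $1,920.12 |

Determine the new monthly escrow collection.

Municipal property tax — $3,976.32 per year
County property tax — $3,724.44 × 2 = $7,448.88 per year
Windstorm insurance — $1,920.12 per year
Annual escrow total = $13,345.32
Base monthly escrow = $13,345.32 / 12 = $1,112.11
Shortage per month = $494.88 / 12 = $41.24
Adjusted monthly = $1,112.11 + $41.24 = $1,153.35

$1,153.35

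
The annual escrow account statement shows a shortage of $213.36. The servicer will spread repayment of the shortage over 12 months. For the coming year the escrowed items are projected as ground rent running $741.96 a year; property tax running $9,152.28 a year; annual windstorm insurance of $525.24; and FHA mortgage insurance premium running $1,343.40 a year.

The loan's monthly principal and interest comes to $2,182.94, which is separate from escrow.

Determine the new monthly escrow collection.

Ground rent = $741.96/yr
Property tax = $9,152.28/yr
Windstorm insurance = $525.24/yr
FHA mortgage insurance premium = $1,343.40/yr
Combined annual = $11,762.88
Monthly escrow = $11,762.88 ÷ 12 = $980.24
Monthly shortage recovery: $213.36 / 12 = $17.78
Adjusted monthly = $980.24 + $17.78 = $998.02

$998.02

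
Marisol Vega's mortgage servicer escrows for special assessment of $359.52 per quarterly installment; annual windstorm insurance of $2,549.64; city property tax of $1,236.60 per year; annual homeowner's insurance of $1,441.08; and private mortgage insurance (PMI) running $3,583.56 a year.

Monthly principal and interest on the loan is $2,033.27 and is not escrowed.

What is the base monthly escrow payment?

$854.08

Special assessment: $359.52 × 4 = $1,438.08
Windstorm insurance: $2,549.64
City property tax: $1,236.60
Homeowner's insurance: $1,441.08
Private mortgage insurance (PMI): $3,583.56
Annual escrow total = $10,248.96
Per month = $10,248.96 ÷ 12 = $854.08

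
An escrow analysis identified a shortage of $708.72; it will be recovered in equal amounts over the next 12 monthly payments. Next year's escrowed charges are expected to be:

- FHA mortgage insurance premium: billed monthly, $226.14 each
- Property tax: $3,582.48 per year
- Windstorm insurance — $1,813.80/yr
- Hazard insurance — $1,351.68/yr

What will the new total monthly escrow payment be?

FHA mortgage insurance premium = $226.14 × 12 = $2,713.68 per year
Property tax = $3,582.48 per year
Windstorm insurance = $1,813.80 per year
Hazard insurance = $1,351.68 per year
Yearly total = $9,461.64
Base monthly escrow = $9,461.64 ÷ 12 = $788.47
Shortage per month = $708.72 ÷ 12 = $59.06
Adjusted monthly = $788.47 + $59.06 = $847.53

$847.53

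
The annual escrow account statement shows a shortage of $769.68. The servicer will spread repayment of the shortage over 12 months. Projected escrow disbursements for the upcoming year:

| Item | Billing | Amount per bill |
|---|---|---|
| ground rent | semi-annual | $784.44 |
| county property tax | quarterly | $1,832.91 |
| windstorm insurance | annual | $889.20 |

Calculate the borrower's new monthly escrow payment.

Ground rent — $784.44 × 2 = $1,568.88 per year
County property tax — $1,832.91 × 4 = $7,331.64 per year
Windstorm insurance — $889.20 per year
Yearly total = $1,568.88 + $7,331.64 + $889.20 = $9,789.72
Per month = $9,789.72 / 12 = $815.81
Shortage per month = $769.68 / 12 = $64.14
Adjusted monthly = $815.81 + $64.14 = $879.95

$879.95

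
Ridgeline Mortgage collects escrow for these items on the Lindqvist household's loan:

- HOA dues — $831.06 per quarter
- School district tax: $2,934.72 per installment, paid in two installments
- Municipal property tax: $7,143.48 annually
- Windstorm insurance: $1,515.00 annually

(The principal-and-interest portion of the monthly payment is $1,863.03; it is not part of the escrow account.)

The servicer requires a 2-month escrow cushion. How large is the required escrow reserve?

HOA dues: $831.06 × 4 = $3,324.24
School district tax: $2,934.72 × 2 = $5,869.44
Municipal property tax: $7,143.48
Windstorm insurance: $1,515.00
Combined annual = $3,324.24 + $5,869.44 + $7,143.48 + $1,515.00 = $17,852.16
Monthly escrow = $17,852.16 ÷ 12 = $1,487.68
Required cushion = 2 × $1,487.68 = $2,975.36

$2,975.36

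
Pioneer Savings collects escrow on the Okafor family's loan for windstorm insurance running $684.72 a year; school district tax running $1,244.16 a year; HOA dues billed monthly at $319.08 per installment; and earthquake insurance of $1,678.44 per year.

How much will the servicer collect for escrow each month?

Windstorm insurance = $684.72/yr
School district tax = $1,244.16/yr
HOA dues = $319.08 × 12 = $3,828.96/yr
Earthquake insurance = $1,678.44/yr
Yearly total = $684.72 + $1,244.16 + $3,828.96 + $1,678.44 = $7,436.28
Monthly = $7,436.28 ÷ 12 = $619.69

$619.69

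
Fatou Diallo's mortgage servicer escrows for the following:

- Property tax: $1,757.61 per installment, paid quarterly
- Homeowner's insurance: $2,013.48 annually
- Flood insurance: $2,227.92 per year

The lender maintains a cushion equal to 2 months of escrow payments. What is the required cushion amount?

$1,878.64

Property tax = $1,757.61 × 4 = $7,030.44
Homeowner's insurance = $2,013.48
Flood insurance = $2,227.92
Annual escrow total = $7,030.44 + $2,013.48 + $2,227.92 = $11,271.84
Per month = $11,271.84 ÷ 12 = $939.32
Reserve = 2 × $939.32 = $1,878.64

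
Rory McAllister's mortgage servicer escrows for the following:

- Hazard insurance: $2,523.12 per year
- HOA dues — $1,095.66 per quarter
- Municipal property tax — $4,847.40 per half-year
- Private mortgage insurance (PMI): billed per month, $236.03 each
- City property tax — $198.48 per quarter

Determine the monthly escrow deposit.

$1,685.57

Hazard insurance = $2,523.12 annually
HOA dues = $1,095.66 × 4 = $4,382.64 annually
Municipal property tax = $4,847.40 × 2 = $9,694.80 annually
Private mortgage insurance (PMI) = $236.03 × 12 = $2,832.36 annually
City property tax = $198.48 × 4 = $793.92 annually
Total per year = $20,226.84
Monthly escrow = $20,226.84 ÷ 12 = $1,685.57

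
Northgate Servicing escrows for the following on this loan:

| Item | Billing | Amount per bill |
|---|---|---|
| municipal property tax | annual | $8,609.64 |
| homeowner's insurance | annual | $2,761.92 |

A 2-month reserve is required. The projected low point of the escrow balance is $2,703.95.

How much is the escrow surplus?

Municipal property tax — $8,609.64/yr
Homeowner's insurance — $2,761.92/yr
Yearly total = $11,371.56
Monthly = $11,371.56 ÷ 12 = $947.63
Cushion = 2 × $947.63 = $1,895.26
Surplus = $2,703.95 − $1,895.26 = $808.69

$808.69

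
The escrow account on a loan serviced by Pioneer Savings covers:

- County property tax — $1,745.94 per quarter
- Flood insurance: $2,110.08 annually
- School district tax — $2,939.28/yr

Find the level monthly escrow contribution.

$1,002.76

County property tax = $1,745.94 × 4 = $6,983.76 annually
Flood insurance = $2,110.08 annually
School district tax = $2,939.28 annually
Annual escrow total = $6,983.76 + $2,110.08 + $2,939.28 = $12,033.12
Monthly escrow = $12,033.12 ÷ 12 = $1,002.76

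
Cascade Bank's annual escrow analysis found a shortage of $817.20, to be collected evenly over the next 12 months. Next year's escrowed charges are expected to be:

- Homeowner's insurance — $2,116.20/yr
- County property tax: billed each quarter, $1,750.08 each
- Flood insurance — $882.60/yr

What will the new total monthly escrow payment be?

$901.36

Homeowner's insurance: $2,116.20 per year
County property tax: $1,750.08 × 4 = $7,000.32 per year
Flood insurance: $882.60 per year
Annual escrow total = $9,999.12
Per month = $9,999.12 / 12 = $833.26
Monthly shortage recovery: $817.20 ÷ 12 = $68.10
New monthly escrow = $833.26 + $68.10 = $901.36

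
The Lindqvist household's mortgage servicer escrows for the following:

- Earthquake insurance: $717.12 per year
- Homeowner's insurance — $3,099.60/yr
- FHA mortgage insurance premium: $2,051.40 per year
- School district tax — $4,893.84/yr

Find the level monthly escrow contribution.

$896.83

Earthquake insurance — $717.12 annually
Homeowner's insurance — $3,099.60 annually
FHA mortgage insurance premium — $2,051.40 annually
School district tax — $4,893.84 annually
Total annual escrow = $717.12 + $3,099.60 + $2,051.40 + $4,893.84 = $10,761.96
Base monthly escrow = $10,761.96 / 12 = $896.83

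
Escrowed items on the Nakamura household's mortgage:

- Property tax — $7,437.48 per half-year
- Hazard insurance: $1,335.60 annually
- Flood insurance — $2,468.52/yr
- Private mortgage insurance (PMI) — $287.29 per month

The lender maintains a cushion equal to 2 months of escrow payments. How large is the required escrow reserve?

Property tax — $7,437.48 × 2 = $14,874.96/yr
Hazard insurance — $1,335.60/yr
Flood insurance — $2,468.52/yr
Private mortgage insurance (PMI) — $287.29 × 12 = $3,447.48/yr
Total per year = $14,874.96 + $1,335.60 + $2,468.52 + $3,447.48 = $22,126.56
Monthly escrow = $22,126.56 / 12 = $1,843.88
Required cushion = 2 × $1,843.88 = $3,687.76

$3,687.76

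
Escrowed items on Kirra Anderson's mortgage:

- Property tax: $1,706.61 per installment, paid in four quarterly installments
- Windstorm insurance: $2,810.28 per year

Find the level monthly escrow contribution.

$803.06

Property tax: $1,706.61 × 4 = $6,826.44 per year
Windstorm insurance: $2,810.28 per year
Combined annual = $6,826.44 + $2,810.28 = $9,636.72
Per month = $9,636.72 ÷ 12 = $803.06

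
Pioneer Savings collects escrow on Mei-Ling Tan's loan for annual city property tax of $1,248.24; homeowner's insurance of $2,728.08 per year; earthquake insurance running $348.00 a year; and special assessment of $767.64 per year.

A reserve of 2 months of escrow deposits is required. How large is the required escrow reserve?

$848.66

City property tax: $1,248.24 per year
Homeowner's insurance: $2,728.08 per year
Earthquake insurance: $348.00 per year
Special assessment: $767.64 per year
Annual escrow total = $5,091.96
Per month = $5,091.96 / 12 = $424.33
Cushion = 2 × $424.33 = $848.66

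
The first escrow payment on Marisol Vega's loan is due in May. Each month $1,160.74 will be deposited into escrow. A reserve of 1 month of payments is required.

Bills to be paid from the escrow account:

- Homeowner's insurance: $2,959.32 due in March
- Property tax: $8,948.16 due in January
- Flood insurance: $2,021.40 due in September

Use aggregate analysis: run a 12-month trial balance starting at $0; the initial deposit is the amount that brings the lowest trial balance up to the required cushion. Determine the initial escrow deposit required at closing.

Cushion = 1 × $1,160.74 = $1,160.74
Trial balance (start $0, +$1,160.74 each month, − disbursements):
  May: +$1,160.74 → $1,160.74
  Jun: +$1,160.74 → $2,321.48
  Jul: +$1,160.74 → $3,482.22
  Aug: +$1,160.74 → $4,642.96
  Sep: +$1,160.74 − $2,021.40 → $3,782.30
  Oct: +$1,160.74 → $4,943.04
  Nov: +$1,160.74 → $6,103.78
  Dec: +$1,160.74 → $7,264.52
  Jan: +$1,160.74 − $8,948.16 → -$522.90
  Feb: +$1,160.74 → $637.84
  Mar: +$1,160.74 − $2,959.32 → -$1,160.74
  Apr: +$1,160.74 → $0.00
Lowest trial balance = -$1,160.74 (Mar)
Initial deposit = cushion − low point = $1,160.74 − (-$1,160.74) = $2,321.48

$2,321.48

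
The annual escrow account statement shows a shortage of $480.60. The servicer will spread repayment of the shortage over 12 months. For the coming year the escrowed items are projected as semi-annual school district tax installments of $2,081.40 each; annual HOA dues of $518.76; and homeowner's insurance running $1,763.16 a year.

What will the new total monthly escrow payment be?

$577.11

School district tax = $2,081.40 × 2 = $4,162.80 annually
HOA dues = $518.76 annually
Homeowner's insurance = $1,763.16 annually
Yearly total = $4,162.80 + $518.76 + $1,763.16 = $6,444.72
Monthly = $6,444.72 ÷ 12 = $537.06
Shortage spread = $480.60 ÷ 12 = $40.05/mo
New monthly escrow = $537.06 + $40.05 = $577.11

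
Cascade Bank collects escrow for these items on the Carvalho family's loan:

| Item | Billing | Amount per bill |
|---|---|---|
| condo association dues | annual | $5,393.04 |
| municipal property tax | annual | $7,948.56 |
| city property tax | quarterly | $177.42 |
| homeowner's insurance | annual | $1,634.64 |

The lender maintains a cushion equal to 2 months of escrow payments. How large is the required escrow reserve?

$2,614.32

Condo association dues: $5,393.04 annually
Municipal property tax: $7,948.56 annually
City property tax: $177.42 × 4 = $709.68 annually
Homeowner's insurance: $1,634.64 annually
Combined annual = $5,393.04 + $7,948.56 + $709.68 + $1,634.64 = $15,685.92
Per month = $15,685.92 / 12 = $1,307.16
Required cushion = 2 × $1,307.16 = $2,614.32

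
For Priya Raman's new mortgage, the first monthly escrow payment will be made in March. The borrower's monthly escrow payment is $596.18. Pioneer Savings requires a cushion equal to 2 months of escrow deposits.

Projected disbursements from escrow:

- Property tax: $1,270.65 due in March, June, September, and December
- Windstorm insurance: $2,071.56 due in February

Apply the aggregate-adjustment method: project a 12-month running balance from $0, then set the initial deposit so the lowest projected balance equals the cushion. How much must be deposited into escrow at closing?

Cushion = 2 × $596.18 = $1,192.36
Trial balance (start $0, +$596.18 each month, − disbursements):
  Mar: +$596.18 − $1,270.65 → -$674.47
  Apr: +$596.18 → -$78.29
  May: +$596.18 → $517.89
  Jun: +$596.18 − $1,270.65 → -$156.58
  Jul: +$596.18 → $439.60
  Aug: +$596.18 → $1,035.78
  Sep: +$596.18 − $1,270.65 → $361.31
  Oct: +$596.18 → $957.49
  Nov: +$596.18 → $1,553.67
  Dec: +$596.18 − $1,270.65 → $879.20
  Jan: +$596.18 → $1,475.38
  Feb: +$596.18 − $2,071.56 → $0.00
Lowest trial balance = -$674.47 (Mar)
Initial deposit = cushion − low point = $1,192.36 − (-$674.47) = $1,866.83

$1,866.83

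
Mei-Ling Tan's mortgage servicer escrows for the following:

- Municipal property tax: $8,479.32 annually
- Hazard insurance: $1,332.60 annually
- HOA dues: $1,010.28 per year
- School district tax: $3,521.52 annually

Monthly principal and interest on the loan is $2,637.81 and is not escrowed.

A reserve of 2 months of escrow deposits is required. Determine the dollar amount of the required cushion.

$2,390.62

Municipal property tax — $8,479.32/yr
Hazard insurance — $1,332.60/yr
HOA dues — $1,010.28/yr
School district tax — $3,521.52/yr
Total annual escrow = $8,479.32 + $1,332.60 + $1,010.28 + $3,521.52 = $14,343.72
Per month = $14,343.72 ÷ 12 = $1,195.31
Reserve = 2 × $1,195.31 = $2,390.62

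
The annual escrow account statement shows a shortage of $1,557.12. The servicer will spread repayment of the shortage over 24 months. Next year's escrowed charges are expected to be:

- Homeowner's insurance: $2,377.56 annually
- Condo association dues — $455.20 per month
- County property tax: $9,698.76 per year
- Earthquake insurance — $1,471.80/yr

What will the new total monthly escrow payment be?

$1,649.09

Homeowner's insurance — $2,377.56
Condo association dues — $455.20 × 12 = $5,462.40
County property tax — $9,698.76
Earthquake insurance — $1,471.80
Total annual escrow = $19,010.52
Monthly escrow = $19,010.52 ÷ 12 = $1,584.21
Shortage spread = $1,557.12 / 24 = $64.88/mo
New monthly escrow = $1,584.21 + $64.88 = $1,649.09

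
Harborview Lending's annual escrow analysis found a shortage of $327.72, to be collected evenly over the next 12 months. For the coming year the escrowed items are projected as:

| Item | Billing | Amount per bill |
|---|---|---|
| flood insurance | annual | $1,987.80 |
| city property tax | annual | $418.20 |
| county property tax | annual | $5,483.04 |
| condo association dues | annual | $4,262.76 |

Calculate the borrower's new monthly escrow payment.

Flood insurance — $1,987.80/yr
City property tax — $418.20/yr
County property tax — $5,483.04/yr
Condo association dues — $4,262.76/yr
Total per year = $1,987.80 + $418.20 + $5,483.04 + $4,262.76 = $12,151.80
Per month = $12,151.80 ÷ 12 = $1,012.65
Shortage spread = $327.72 / 12 = $27.31/mo
Adjusted monthly = $1,012.65 + $27.31 = $1,039.96

$1,039.96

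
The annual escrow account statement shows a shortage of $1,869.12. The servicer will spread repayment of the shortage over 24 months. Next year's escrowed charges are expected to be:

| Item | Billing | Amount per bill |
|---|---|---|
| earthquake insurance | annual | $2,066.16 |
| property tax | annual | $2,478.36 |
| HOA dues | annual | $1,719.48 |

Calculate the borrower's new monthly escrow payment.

$599.88

Earthquake insurance: $2,066.16
Property tax: $2,478.36
HOA dues: $1,719.48
Total annual escrow = $6,264.00
Per month = $6,264.00 / 12 = $522.00
Shortage spread = $1,869.12 / 24 = $77.88/mo
Adjusted monthly = $522.00 + $77.88 = $599.88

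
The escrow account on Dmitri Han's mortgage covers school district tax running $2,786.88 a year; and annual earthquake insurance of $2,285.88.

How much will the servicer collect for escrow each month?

$422.73

School district tax = $2,786.88 per year
Earthquake insurance = $2,285.88 per year
Annual escrow total = $2,786.88 + $2,285.88 = $5,072.76
Per month = $5,072.76 ÷ 12 = $422.73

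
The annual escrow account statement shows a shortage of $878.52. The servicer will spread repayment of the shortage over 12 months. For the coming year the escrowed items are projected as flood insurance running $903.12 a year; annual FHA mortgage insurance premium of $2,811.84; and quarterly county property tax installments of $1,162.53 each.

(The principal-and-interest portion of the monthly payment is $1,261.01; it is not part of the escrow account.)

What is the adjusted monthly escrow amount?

Flood insurance — $903.12/yr
FHA mortgage insurance premium — $2,811.84/yr
County property tax — $1,162.53 × 4 = $4,650.12/yr
Total annual escrow = $903.12 + $2,811.84 + $4,650.12 = $8,365.08
Per month = $8,365.08 ÷ 12 = $697.09
Shortage spread = $878.52 / 12 = $73.21/mo
New monthly escrow = $697.09 + $73.21 = $770.30

$770.30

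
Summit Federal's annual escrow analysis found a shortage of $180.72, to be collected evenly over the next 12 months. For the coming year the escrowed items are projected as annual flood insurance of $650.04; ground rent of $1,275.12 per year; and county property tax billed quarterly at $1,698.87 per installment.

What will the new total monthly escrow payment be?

$741.78

Flood insurance = $650.04
Ground rent = $1,275.12
County property tax = $1,698.87 × 4 = $6,795.48
Combined annual = $650.04 + $1,275.12 + $6,795.48 = $8,720.64
Per month = $8,720.64 / 12 = $726.72
Shortage per month = $180.72 / 12 = $15.06
New monthly escrow = $726.72 + $15.06 = $741.78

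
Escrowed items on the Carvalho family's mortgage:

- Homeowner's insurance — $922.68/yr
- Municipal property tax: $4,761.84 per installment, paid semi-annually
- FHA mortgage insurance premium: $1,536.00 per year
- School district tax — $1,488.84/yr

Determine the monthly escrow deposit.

Homeowner's insurance = $922.68
Municipal property tax = $4,761.84 × 2 = $9,523.68
FHA mortgage insurance premium = $1,536.00
School district tax = $1,488.84
Combined annual = $13,471.20
Monthly escrow = $13,471.20 ÷ 12 = $1,122.60

$1,122.60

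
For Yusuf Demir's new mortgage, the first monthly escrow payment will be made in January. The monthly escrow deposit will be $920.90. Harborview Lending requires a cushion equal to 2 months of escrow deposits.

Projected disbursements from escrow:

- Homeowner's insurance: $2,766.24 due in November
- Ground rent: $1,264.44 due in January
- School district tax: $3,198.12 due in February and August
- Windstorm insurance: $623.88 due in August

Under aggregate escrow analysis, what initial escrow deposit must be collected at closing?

$4,462.56

Cushion = 2 × $920.90 = $1,841.80
Trial balance (start $0, +$920.90 each month, − disbursements):
  Jan: +$920.90 − $1,264.44 → -$343.54
  Feb: +$920.90 − $3,198.12 → -$2,620.76
  Mar: +$920.90 → -$1,699.86
  Apr: +$920.90 → -$778.96
  May: +$920.90 → $141.94
  Jun: +$920.90 → $1,062.84
  Jul: +$920.90 → $1,983.74
  Aug: +$920.90 − $3,822.00 → -$917.36
  Sep: +$920.90 → $3.54
  Oct: +$920.90 → $924.44
  Nov: +$920.90 − $2,766.24 → -$920.90
  Dec: +$920.90 → $0.00
Lowest trial balance = -$2,620.76 (Feb)
Initial deposit = cushion − low point = $1,841.80 − (-$2,620.76) = $4,462.56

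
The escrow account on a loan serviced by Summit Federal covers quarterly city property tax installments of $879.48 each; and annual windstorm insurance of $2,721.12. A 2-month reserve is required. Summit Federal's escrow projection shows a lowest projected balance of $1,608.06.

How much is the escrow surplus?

$568.22

City property tax: $879.48 × 4 = $3,517.92 annually
Windstorm insurance: $2,721.12 annually
Yearly total = $6,239.04
Per month = $6,239.04 ÷ 12 = $519.92
Required cushion = 2 × $519.92 = $1,039.84
Excess over cushion: $1,608.06 − $1,039.84 = $568.22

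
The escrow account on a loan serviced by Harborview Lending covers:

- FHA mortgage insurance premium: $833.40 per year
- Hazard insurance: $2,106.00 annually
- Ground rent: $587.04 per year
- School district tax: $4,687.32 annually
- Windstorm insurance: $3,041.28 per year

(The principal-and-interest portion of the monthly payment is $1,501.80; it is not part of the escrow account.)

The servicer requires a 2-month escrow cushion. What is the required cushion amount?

$1,875.84

FHA mortgage insurance premium = $833.40/yr
Hazard insurance = $2,106.00/yr
Ground rent = $587.04/yr
School district tax = $4,687.32/yr
Windstorm insurance = $3,041.28/yr
Annual escrow total = $833.40 + $2,106.00 + $587.04 + $4,687.32 + $3,041.28 = $11,255.04
Per month = $11,255.04 ÷ 12 = $937.92
Cushion = 2 × $937.92 = $1,875.84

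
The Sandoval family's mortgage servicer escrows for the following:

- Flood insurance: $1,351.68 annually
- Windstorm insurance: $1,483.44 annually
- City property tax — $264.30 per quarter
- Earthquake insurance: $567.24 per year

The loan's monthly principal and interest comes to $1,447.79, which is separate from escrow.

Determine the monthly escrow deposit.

$371.63

Flood insurance = $1,351.68
Windstorm insurance = $1,483.44
City property tax = $264.30 × 4 = $1,057.20
Earthquake insurance = $567.24
Yearly total = $4,459.56
Per month = $4,459.56 / 12 = $371.63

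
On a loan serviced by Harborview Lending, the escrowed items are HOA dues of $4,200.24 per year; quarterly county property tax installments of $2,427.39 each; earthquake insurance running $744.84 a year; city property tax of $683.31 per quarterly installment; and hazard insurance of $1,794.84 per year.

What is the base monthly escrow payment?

HOA dues — $4,200.24/yr
County property tax — $2,427.39 × 4 = $9,709.56/yr
Earthquake insurance — $744.84/yr
City property tax — $683.31 × 4 = $2,733.24/yr
Hazard insurance — $1,794.84/yr
Yearly total = $19,182.72
Base monthly escrow = $19,182.72 / 12 = $1,598.56

$1,598.56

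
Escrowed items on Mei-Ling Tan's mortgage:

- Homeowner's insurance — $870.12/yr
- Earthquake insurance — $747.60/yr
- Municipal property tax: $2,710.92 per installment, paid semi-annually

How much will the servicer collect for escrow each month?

Homeowner's insurance = $870.12/yr
Earthquake insurance = $747.60/yr
Municipal property tax = $2,710.92 × 2 = $5,421.84/yr
Total per year = $7,039.56
Monthly = $7,039.56 / 12 = $586.63

$586.63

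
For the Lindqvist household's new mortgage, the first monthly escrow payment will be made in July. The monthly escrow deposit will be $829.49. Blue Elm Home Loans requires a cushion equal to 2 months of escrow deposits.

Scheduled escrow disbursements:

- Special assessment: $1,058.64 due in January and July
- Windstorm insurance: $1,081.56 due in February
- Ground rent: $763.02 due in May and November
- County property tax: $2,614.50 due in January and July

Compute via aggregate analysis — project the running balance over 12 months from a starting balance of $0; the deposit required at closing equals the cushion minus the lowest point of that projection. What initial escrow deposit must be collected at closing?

Cushion = 2 × $829.49 = $1,658.98
Trial balance (start $0, +$829.49 each month, − disbursements):
  Jul: +$829.49 − $3,673.14 → -$2,843.65
  Aug: +$829.49 → -$2,014.16
  Sep: +$829.49 → -$1,184.67
  Oct: +$829.49 → -$355.18
  Nov: +$829.49 − $763.02 → -$288.71
  Dec: +$829.49 → $540.78
  Jan: +$829.49 − $3,673.14 → -$2,302.87
  Feb: +$829.49 − $1,081.56 → -$2,554.94
  Mar: +$829.49 → -$1,725.45
  Apr: +$829.49 → -$895.96
  May: +$829.49 − $763.02 → -$829.49
  Jun: +$829.49 → $0.00
Lowest trial balance = -$2,843.65 (Jul)
Initial deposit = cushion − low point = $1,658.98 − (-$2,843.65) = $4,502.63

$4,502.63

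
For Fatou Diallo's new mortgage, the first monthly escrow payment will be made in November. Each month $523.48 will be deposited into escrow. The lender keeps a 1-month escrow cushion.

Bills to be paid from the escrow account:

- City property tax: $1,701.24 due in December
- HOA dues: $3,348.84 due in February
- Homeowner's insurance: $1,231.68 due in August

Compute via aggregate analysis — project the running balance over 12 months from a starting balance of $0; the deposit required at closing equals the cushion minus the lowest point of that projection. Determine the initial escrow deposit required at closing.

Cushion = 1 × $523.48 = $523.48
Trial balance (start $0, +$523.48 each month, − disbursements):
  Nov: +$523.48 → $523.48
  Dec: +$523.48 − $1,701.24 → -$654.28
  Jan: +$523.48 → -$130.80
  Feb: +$523.48 − $3,348.84 → -$2,956.16
  Mar: +$523.48 → -$2,432.68
  Apr: +$523.48 → -$1,909.20
  May: +$523.48 → -$1,385.72
  Jun: +$523.48 → -$862.24
  Jul: +$523.48 → -$338.76
  Aug: +$523.48 − $1,231.68 → -$1,046.96
  Sep: +$523.48 → -$523.48
  Oct: +$523.48 → $0.00
Lowest trial balance = -$2,956.16 (Feb)
Initial deposit = cushion − low point = $523.48 − (-$2,956.16) = $3,479.64

$3,479.64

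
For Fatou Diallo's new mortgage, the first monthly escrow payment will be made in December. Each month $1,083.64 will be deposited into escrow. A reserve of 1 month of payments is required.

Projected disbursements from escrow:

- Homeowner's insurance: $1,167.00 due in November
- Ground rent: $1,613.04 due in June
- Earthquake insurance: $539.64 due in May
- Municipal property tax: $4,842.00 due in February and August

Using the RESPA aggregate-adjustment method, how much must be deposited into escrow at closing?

Cushion = 1 × $1,083.64 = $1,083.64
Trial balance (start $0, +$1,083.64 each month, − disbursements):
  Dec: +$1,083.64 → $1,083.64
  Jan: +$1,083.64 → $2,167.28
  Feb: +$1,083.64 − $4,842.00 → -$1,591.08
  Mar: +$1,083.64 → -$507.44
  Apr: +$1,083.64 → $576.20
  May: +$1,083.64 − $539.64 → $1,120.20
  Jun: +$1,083.64 − $1,613.04 → $590.80
  Jul: +$1,083.64 → $1,674.44
  Aug: +$1,083.64 − $4,842.00 → -$2,083.92
  Sep: +$1,083.64 → -$1,000.28
  Oct: +$1,083.64 → $83.36
  Nov: +$1,083.64 − $1,167.00 → $0.00
Lowest trial balance = -$2,083.92 (Aug)
Initial deposit = cushion − low point = $1,083.64 − (-$2,083.92) = $3,167.56

$3,167.56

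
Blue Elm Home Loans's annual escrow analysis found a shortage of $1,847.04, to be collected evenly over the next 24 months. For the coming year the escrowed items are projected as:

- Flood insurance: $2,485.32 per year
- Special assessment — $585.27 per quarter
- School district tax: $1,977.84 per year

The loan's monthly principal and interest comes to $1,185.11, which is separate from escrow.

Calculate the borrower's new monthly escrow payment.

$643.98

Flood insurance = $2,485.32 annually
Special assessment = $585.27 × 4 = $2,341.08 annually
School district tax = $1,977.84 annually
Combined annual = $2,485.32 + $2,341.08 + $1,977.84 = $6,804.24
Per month = $6,804.24 ÷ 12 = $567.02
Shortage per month = $1,847.04 ÷ 24 = $76.96
New monthly escrow = $567.02 + $76.96 = $643.98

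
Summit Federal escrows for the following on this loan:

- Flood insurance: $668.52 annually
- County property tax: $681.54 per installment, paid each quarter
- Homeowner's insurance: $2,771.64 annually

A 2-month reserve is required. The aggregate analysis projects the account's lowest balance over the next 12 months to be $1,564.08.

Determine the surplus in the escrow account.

$536.36

Flood insurance: $668.52 per year
County property tax: $681.54 × 4 = $2,726.16 per year
Homeowner's insurance: $2,771.64 per year
Total per year = $6,166.32
Monthly escrow = $6,166.32 ÷ 12 = $513.86
Required cushion = 2 × $513.86 = $1,027.72
Surplus = $1,564.08 − $1,027.72 = $536.36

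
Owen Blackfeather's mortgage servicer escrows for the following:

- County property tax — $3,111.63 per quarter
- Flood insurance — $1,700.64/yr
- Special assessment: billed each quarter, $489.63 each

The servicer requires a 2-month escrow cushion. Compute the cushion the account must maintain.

$2,684.28

County property tax: $3,111.63 × 4 = $12,446.52 per year
Flood insurance: $1,700.64 per year
Special assessment: $489.63 × 4 = $1,958.52 per year
Yearly total = $12,446.52 + $1,700.64 + $1,958.52 = $16,105.68
Monthly escrow = $16,105.68 ÷ 12 = $1,342.14
Required cushion = 2 × $1,342.14 = $2,684.28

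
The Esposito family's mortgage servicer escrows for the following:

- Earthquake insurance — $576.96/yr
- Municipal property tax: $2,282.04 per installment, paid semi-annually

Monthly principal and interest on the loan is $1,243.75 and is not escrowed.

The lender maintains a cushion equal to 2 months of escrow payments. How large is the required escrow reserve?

Earthquake insurance — $576.96/yr
Municipal property tax — $2,282.04 × 2 = $4,564.08/yr
Total per year = $576.96 + $4,564.08 = $5,141.04
Monthly escrow = $5,141.04 / 12 = $428.42
Required cushion = 2 × $428.42 = $856.84

$856.84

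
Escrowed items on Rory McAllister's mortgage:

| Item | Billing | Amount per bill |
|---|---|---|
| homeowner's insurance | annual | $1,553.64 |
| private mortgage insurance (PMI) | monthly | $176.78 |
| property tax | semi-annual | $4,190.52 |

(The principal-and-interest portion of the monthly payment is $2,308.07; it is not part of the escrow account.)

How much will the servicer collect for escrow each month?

Homeowner's insurance — $1,553.64 per year
Private mortgage insurance (PMI) — $176.78 × 12 = $2,121.36 per year
Property tax — $4,190.52 × 2 = $8,381.04 per year
Yearly total = $12,056.04
Base monthly escrow = $12,056.04 / 12 = $1,004.67

$1,004.67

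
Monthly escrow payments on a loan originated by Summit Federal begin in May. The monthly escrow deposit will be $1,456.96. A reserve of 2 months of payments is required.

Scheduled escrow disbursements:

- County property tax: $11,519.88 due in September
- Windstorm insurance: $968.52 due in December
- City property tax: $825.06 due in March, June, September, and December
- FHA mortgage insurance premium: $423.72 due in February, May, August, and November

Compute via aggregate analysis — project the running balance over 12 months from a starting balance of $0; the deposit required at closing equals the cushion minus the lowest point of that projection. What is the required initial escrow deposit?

$9,646.56

Cushion = 2 × $1,456.96 = $2,913.92
Trial balance (start $0, +$1,456.96 each month, − disbursements):
  May: +$1,456.96 − $423.72 → $1,033.24
  Jun: +$1,456.96 − $825.06 → $1,665.14
  Jul: +$1,456.96 → $3,122.10
  Aug: +$1,456.96 − $423.72 → $4,155.34
  Sep: +$1,456.96 − $12,344.94 → -$6,732.64
  Oct: +$1,456.96 → -$5,275.68
  Nov: +$1,456.96 − $423.72 → -$4,242.44
  Dec: +$1,456.96 − $1,793.58 → -$4,579.06
  Jan: +$1,456.96 → -$3,122.10
  Feb: +$1,456.96 − $423.72 → -$2,088.86
  Mar: +$1,456.96 − $825.06 → -$1,456.96
  Apr: +$1,456.96 → $0.00
Lowest trial balance = -$6,732.64 (Sep)
Initial deposit = cushion − low point = $2,913.92 − (-$6,732.64) = $9,646.56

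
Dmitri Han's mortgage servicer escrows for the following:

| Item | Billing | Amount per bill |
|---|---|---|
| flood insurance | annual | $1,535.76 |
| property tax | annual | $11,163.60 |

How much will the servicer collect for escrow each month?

Flood insurance = $1,535.76 per year
Property tax = $11,163.60 per year
Annual escrow total = $1,535.76 + $11,163.60 = $12,699.36
Monthly escrow = $12,699.36 / 12 = $1,058.28

$1,058.28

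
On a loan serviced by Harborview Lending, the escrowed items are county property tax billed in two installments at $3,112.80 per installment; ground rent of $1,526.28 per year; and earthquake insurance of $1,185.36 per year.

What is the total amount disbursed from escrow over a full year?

County property tax — $3,112.80 × 2 = $6,225.60
Ground rent — $1,526.28
Earthquake insurance — $1,185.36
Total annual escrow = $8,937.24

$8,937.24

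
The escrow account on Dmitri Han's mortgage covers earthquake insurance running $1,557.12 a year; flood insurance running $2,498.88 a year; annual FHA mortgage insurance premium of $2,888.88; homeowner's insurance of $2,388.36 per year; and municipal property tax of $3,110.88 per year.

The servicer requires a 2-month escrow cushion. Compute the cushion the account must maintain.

Earthquake insurance = $1,557.12 per year
Flood insurance = $2,498.88 per year
FHA mortgage insurance premium = $2,888.88 per year
Homeowner's insurance = $2,388.36 per year
Municipal property tax = $3,110.88 per year
Combined annual = $12,444.12
Per month = $12,444.12 / 12 = $1,037.01
Cushion = 2 × $1,037.01 = $2,074.02

$2,074.02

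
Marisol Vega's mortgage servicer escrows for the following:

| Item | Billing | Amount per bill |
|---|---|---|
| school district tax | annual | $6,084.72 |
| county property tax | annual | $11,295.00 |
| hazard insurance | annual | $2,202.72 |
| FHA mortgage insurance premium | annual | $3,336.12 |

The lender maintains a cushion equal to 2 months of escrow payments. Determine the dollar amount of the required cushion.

$3,819.76

School district tax: $6,084.72/yr
County property tax: $11,295.00/yr
Hazard insurance: $2,202.72/yr
FHA mortgage insurance premium: $3,336.12/yr
Total annual escrow = $6,084.72 + $11,295.00 + $2,202.72 + $3,336.12 = $22,918.56
Per month = $22,918.56 ÷ 12 = $1,909.88
Reserve = 2 × $1,909.88 = $3,819.76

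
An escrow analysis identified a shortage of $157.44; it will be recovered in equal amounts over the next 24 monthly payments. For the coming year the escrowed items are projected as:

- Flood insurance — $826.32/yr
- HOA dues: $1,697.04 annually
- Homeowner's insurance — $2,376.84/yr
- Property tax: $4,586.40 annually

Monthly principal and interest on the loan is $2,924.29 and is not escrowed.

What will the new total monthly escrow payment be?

Flood insurance = $826.32/yr
HOA dues = $1,697.04/yr
Homeowner's insurance = $2,376.84/yr
Property tax = $4,586.40/yr
Total annual escrow = $9,486.60
Monthly escrow = $9,486.60 / 12 = $790.55
Shortage per month = $157.44 ÷ 24 = $6.56
New monthly escrow = $790.55 + $6.56 = $797.11

$797.11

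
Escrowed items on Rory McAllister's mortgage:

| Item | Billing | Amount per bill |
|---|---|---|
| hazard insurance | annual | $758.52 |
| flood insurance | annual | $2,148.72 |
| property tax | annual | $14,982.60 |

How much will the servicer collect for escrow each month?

Hazard insurance — $758.52 per year
Flood insurance — $2,148.72 per year
Property tax — $14,982.60 per year
Annual escrow total = $17,889.84
Monthly escrow = $17,889.84 / 12 = $1,490.82

$1,490.82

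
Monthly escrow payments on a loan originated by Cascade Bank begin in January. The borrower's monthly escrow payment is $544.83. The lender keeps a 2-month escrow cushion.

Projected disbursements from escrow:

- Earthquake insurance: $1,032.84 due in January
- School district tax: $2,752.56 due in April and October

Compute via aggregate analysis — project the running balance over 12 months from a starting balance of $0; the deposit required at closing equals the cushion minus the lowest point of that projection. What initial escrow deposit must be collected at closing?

$2,695.74

Cushion = 2 × $544.83 = $1,089.66
Trial balance (start $0, +$544.83 each month, − disbursements):
  Jan: +$544.83 − $1,032.84 → -$488.01
  Feb: +$544.83 → $56.82
  Mar: +$544.83 → $601.65
  Apr: +$544.83 − $2,752.56 → -$1,606.08
  May: +$544.83 → -$1,061.25
  Jun: +$544.83 → -$516.42
  Jul: +$544.83 → $28.41
  Aug: +$544.83 → $573.24
  Sep: +$544.83 → $1,118.07
  Oct: +$544.83 − $2,752.56 → -$1,089.66
  Nov: +$544.83 → -$544.83
  Dec: +$544.83 → $0.00
Lowest trial balance = -$1,606.08 (Apr)
Initial deposit = cushion − low point = $1,089.66 − (-$1,606.08) = $2,695.74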